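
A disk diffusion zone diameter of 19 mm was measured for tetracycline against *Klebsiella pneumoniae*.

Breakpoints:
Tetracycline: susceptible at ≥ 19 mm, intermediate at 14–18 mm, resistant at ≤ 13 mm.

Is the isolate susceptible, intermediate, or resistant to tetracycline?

Susceptible

Tetracycline: 19 mm is ≥ 19 mm ⇒ Susceptible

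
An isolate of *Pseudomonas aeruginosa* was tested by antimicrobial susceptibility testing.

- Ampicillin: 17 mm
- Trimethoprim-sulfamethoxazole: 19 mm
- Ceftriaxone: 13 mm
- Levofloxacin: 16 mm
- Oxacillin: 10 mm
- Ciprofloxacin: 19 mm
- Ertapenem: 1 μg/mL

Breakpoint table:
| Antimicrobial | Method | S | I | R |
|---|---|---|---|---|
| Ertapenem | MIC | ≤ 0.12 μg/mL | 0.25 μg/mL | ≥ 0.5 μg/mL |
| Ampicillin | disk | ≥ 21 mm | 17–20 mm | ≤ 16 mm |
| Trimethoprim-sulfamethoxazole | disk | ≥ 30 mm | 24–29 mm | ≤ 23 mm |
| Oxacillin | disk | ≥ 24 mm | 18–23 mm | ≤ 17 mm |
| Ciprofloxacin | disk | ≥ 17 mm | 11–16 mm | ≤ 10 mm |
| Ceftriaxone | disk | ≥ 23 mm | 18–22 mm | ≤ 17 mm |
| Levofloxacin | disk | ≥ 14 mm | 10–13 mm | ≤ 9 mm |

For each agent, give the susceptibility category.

Ampicillin (17 mm) in 17–20 mm — I
Trimethoprim-sulfamethoxazole (19 mm) ≤ 23 mm ⇒ Resistant
Ceftriaxone 13 mm: ≤ 17 mm → Resistant
Levofloxacin (16 mm) ≥ 14 mm ⇒ Susceptible
Oxacillin (10 mm) ≤ 17 mm ⇒ R
Ciprofloxacin (19 mm) ≥ 17 mm ⇒ Susceptible
Ertapenem: 1 μg/mL is ≥ 0.5 μg/mL — Resistant

I, R, R, S, R, S, R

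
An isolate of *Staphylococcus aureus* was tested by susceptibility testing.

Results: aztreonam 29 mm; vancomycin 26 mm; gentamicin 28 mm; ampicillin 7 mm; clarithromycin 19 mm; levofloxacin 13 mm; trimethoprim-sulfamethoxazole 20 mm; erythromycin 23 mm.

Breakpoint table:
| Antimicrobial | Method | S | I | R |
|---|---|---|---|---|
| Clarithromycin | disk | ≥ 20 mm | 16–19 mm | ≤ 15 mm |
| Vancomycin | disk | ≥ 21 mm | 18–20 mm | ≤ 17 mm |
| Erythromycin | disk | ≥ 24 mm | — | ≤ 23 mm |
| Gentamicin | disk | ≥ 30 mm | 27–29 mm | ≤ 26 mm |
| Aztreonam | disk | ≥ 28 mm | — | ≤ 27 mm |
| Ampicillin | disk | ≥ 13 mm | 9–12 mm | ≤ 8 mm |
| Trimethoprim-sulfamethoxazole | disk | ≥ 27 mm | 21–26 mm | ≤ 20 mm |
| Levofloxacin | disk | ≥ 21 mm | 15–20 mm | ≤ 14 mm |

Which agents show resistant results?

Aztreonam 29 mm: ≥ 28 mm ⇒ Susceptible
Vancomycin (26 mm) ≥ 21 mm ⇒ susceptible
Gentamicin 28 mm: in 27–29 mm ⇒ Intermediate
Ampicillin 7 mm: ≤ 8 mm — R
Clarithromycin (19 mm) in 16–19 mm — I
Levofloxacin 13 mm: ≤ 14 mm → Resistant
Trimethoprim-sulfamethoxazole 20 mm: ≤ 20 mm ⇒ resistant
Erythromycin (23 mm) ≤ 23 mm — Resistant

ampicillin, levofloxacin, trimethoprim-sulfamethoxazole, erythromycin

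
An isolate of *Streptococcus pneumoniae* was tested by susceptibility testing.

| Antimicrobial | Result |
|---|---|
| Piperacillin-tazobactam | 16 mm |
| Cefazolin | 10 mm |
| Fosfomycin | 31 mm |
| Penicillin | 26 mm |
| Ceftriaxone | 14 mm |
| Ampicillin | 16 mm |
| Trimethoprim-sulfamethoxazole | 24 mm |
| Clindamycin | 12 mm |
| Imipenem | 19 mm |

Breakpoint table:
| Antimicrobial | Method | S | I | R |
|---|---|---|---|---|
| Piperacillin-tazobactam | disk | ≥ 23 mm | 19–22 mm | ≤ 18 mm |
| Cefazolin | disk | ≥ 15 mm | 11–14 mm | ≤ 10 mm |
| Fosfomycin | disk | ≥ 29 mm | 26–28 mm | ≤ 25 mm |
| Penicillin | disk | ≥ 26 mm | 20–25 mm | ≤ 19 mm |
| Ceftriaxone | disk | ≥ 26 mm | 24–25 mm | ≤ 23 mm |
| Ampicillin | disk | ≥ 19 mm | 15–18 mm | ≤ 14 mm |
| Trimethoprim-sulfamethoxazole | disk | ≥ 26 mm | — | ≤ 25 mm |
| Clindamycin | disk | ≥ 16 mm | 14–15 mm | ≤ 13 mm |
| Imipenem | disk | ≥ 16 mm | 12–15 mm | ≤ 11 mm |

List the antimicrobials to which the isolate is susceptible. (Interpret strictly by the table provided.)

Piperacillin-tazobactam (16 mm) ≤ 18 mm ⇒ resistant
Cefazolin: 10 mm is ≤ 10 mm → resistant
Fosfomycin 31 mm: ≥ 29 mm → S
Penicillin (26 mm) ≥ 26 mm → susceptible
Ceftriaxone: 14 mm is ≤ 23 mm → R
Ampicillin: 16 mm is in 15–18 mm — Intermediate
Trimethoprim-sulfamethoxazole (24 mm) ≤ 25 mm — resistant
Clindamycin: 12 mm is ≤ 13 mm ⇒ Resistant
Imipenem: 19 mm is ≥ 16 mm → Susceptible

fosfomycin, penicillin, imipenem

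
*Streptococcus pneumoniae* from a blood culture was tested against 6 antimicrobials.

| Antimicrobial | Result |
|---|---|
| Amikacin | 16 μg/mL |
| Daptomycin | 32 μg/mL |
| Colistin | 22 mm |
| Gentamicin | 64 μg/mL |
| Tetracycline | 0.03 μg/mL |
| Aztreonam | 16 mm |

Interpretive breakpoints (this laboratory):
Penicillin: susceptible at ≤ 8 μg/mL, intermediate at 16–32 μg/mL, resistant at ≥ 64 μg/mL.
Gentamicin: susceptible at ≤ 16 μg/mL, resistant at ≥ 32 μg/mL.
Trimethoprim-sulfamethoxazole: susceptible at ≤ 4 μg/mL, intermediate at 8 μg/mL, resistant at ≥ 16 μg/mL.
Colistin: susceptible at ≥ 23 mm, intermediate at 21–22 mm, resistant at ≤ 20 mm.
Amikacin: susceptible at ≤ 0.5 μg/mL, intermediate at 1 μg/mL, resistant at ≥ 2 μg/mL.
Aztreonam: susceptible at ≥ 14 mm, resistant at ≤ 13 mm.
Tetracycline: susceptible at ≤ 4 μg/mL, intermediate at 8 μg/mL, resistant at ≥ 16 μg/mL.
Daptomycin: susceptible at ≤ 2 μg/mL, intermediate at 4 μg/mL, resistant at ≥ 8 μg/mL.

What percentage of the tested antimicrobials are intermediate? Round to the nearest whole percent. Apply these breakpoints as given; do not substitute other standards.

17%

Amikacin 16 μg/mL: ≥ 2 μg/mL ⇒ Resistant
Daptomycin: 32 μg/mL is ≥ 8 μg/mL → Resistant
Colistin 22 mm: in 21–22 mm — Intermediate
Gentamicin: 64 μg/mL is ≥ 32 μg/mL — Resistant
Tetracycline: 0.03 μg/mL is ≤ 4 μg/mL → Susceptible
Aztreonam (16 mm) ≥ 14 mm → Susceptible
Intermediate: 1/6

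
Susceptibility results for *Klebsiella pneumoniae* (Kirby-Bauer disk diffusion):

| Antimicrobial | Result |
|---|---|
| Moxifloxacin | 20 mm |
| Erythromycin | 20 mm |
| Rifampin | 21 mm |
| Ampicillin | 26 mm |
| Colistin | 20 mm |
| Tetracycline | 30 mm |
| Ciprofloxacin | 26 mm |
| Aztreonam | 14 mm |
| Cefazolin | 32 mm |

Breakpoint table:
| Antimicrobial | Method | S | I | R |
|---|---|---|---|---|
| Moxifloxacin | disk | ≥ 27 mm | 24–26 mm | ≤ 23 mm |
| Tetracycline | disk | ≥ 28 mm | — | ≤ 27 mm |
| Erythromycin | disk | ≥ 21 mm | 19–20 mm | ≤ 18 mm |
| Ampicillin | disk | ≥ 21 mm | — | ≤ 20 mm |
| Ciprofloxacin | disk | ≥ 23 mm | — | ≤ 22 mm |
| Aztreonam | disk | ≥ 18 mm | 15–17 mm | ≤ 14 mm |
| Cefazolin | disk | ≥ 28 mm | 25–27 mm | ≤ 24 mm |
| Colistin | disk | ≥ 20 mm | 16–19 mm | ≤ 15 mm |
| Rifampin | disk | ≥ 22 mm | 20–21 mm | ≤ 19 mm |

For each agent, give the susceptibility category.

R, I, I, S, S, S, S, R, S

Moxifloxacin 20 mm: ≤ 23 mm ⇒ Resistant
Erythromycin: 20 mm is in 19–20 mm → I
Rifampin: 21 mm is in 20–21 mm → I
Ampicillin: 26 mm is ≥ 21 mm → S
Colistin: 20 mm is ≥ 20 mm → Susceptible
Tetracycline: 30 mm is ≥ 28 mm ⇒ susceptible
Ciprofloxacin 26 mm: ≥ 23 mm → S
Aztreonam 14 mm: ≤ 14 mm → resistant
Cefazolin (32 mm) ≥ 28 mm ⇒ susceptible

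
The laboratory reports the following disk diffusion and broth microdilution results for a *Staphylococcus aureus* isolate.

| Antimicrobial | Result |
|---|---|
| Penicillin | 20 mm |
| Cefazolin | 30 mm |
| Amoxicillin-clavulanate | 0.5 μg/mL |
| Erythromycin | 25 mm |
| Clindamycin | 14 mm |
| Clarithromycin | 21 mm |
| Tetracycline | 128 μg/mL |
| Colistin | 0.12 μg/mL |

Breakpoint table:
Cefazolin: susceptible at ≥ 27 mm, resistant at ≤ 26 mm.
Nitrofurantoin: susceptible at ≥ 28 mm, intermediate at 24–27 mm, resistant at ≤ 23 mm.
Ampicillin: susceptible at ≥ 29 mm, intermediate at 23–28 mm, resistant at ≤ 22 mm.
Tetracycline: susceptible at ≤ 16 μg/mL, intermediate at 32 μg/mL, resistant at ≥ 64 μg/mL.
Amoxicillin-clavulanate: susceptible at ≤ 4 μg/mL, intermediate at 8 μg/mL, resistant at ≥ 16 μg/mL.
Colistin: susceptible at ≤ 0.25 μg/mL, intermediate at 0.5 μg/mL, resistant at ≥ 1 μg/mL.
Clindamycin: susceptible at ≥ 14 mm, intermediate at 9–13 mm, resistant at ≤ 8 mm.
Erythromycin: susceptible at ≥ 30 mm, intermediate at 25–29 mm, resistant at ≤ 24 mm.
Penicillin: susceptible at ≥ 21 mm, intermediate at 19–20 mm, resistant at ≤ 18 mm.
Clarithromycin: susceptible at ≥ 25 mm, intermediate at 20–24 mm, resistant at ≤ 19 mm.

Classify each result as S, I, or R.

I, S, S, I, S, I, R, S

Penicillin (20 mm) in 19–20 mm ⇒ I
Cefazolin (30 mm) ≥ 27 mm → susceptible
Amoxicillin-clavulanate 0.5 μg/mL: ≤ 4 μg/mL → Susceptible
Erythromycin: 25 mm is in 25–29 mm ⇒ I
Clindamycin 14 mm: ≥ 14 mm → S
Clarithromycin 21 mm: in 20–24 mm ⇒ Intermediate
Tetracycline (128 μg/mL) ≥ 64 μg/mL ⇒ resistant
Colistin 0.12 μg/mL: ≤ 0.25 μg/mL — Susceptible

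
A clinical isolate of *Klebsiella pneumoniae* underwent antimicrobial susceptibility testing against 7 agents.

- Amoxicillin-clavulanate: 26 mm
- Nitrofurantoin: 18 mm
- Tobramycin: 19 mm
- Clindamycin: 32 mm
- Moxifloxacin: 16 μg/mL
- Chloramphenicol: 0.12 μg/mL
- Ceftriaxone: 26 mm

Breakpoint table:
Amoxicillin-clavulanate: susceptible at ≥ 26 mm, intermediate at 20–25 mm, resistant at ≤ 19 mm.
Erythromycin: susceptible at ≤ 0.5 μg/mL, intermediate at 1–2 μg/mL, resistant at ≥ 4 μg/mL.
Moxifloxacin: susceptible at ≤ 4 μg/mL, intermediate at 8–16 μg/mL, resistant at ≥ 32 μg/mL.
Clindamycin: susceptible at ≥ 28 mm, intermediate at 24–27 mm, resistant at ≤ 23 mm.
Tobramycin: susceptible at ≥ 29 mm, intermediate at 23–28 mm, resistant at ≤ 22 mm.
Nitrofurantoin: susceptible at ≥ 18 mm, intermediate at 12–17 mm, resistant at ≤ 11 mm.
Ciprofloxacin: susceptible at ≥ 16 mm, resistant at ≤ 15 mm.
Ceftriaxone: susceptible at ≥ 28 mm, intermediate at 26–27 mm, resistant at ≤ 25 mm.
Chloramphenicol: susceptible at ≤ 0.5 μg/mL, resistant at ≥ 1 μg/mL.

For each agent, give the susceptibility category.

Amoxicillin-clavulanate 26 mm: ≥ 26 mm ⇒ Susceptible
Nitrofurantoin (18 mm) ≥ 18 mm → S
Tobramycin 19 mm: ≤ 22 mm → resistant
Clindamycin: 32 mm is ≥ 28 mm → S
Moxifloxacin (16 μg/mL) in 8–16 μg/mL — Intermediate
Chloramphenicol: 0.12 μg/mL is ≤ 0.5 μg/mL → S
Ceftriaxone 26 mm: in 26–27 mm — intermediate

S, S, R, S, I, S, I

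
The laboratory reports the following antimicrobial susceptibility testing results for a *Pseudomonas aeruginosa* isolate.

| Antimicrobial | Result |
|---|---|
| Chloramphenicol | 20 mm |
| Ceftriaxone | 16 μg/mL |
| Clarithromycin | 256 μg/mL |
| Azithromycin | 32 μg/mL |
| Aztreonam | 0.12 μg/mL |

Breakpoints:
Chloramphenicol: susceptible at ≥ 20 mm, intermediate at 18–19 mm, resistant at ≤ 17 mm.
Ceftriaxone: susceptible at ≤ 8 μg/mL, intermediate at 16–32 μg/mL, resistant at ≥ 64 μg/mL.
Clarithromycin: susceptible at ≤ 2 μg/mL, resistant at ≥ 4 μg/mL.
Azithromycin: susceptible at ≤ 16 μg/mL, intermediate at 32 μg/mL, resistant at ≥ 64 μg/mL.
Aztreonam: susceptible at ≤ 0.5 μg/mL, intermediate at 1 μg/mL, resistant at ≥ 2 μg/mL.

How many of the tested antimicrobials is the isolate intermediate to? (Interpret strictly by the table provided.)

Chloramphenicol: 20 mm is ≥ 20 mm → susceptible
Ceftriaxone 16 μg/mL: in 16–32 μg/mL — Intermediate
Clarithromycin (256 μg/mL) ≥ 4 μg/mL — resistant
Azithromycin 32 μg/mL: = 32 μg/mL — I
Aztreonam (0.12 μg/mL) ≤ 0.5 μg/mL — susceptible
Intermediate: 2

2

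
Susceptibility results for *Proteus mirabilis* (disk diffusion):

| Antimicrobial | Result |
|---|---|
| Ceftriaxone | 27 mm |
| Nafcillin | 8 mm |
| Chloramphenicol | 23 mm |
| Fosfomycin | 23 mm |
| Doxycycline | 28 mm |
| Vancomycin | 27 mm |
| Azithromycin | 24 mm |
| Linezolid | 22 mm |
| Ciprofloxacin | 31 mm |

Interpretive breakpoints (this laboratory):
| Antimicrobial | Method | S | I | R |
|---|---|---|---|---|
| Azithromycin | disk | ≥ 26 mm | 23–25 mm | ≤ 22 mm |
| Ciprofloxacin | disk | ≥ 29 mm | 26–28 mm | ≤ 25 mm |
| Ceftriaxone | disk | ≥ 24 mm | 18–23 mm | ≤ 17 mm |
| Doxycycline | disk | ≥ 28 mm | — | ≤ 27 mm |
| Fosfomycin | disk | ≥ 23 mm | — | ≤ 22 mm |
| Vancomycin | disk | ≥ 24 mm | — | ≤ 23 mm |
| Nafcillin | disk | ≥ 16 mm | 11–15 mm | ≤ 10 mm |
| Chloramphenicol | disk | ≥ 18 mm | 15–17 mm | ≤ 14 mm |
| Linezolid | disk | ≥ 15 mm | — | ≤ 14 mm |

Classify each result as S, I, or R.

Ceftriaxone 27 mm: ≥ 24 mm — susceptible
Nafcillin (8 mm) ≤ 10 mm — resistant
Chloramphenicol 23 mm: ≥ 18 mm — S
Fosfomycin (23 mm) ≥ 23 mm — susceptible
Doxycycline (28 mm) ≥ 28 mm — S
Vancomycin 27 mm: ≥ 24 mm — Susceptible
Azithromycin: 24 mm is in 23–25 mm — Intermediate
Linezolid: 22 mm is ≥ 15 mm → susceptible
Ciprofloxacin: 31 mm is ≥ 29 mm ⇒ susceptible

S, R, S, S, S, S, I, S, S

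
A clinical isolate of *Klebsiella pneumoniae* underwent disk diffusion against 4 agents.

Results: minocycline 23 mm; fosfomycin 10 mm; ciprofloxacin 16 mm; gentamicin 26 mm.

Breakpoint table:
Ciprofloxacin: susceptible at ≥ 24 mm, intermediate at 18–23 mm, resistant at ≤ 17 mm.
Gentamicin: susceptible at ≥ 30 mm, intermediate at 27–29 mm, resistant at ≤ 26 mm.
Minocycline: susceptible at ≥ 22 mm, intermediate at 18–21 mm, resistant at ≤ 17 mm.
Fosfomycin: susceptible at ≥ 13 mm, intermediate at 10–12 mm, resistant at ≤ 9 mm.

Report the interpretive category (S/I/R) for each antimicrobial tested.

Minocycline 23 mm: ≥ 22 mm → susceptible
Fosfomycin 10 mm: in 10–12 mm → intermediate
Ciprofloxacin 16 mm: ≤ 17 mm — Resistant
Gentamicin 26 mm: ≤ 26 mm → R

S, I, R, R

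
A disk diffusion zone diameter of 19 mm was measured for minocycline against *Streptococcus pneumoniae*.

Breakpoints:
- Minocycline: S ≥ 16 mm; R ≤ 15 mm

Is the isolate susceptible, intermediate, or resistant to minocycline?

S

Minocycline: 19 mm is ≥ 16 mm — susceptible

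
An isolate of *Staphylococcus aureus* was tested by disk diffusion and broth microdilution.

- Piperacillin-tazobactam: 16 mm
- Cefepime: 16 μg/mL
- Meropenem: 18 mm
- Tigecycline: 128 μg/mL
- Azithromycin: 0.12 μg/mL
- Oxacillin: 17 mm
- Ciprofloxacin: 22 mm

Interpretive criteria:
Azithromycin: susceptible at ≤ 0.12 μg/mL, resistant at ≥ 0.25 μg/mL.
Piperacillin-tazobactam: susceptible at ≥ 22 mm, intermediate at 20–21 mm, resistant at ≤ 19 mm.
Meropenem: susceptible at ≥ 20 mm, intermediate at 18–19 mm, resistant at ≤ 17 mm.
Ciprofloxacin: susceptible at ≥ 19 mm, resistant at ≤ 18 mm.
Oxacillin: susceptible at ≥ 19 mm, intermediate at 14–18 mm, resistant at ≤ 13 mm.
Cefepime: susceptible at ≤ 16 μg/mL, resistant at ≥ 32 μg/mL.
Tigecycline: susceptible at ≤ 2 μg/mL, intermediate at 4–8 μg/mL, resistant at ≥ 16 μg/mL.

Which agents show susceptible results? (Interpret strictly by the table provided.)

Piperacillin-tazobactam (16 mm) ≤ 19 mm — Resistant
Cefepime (16 μg/mL) ≤ 16 μg/mL — S
Meropenem: 18 mm is in 18–19 mm ⇒ intermediate
Tigecycline: 128 μg/mL is ≥ 16 μg/mL ⇒ resistant
Azithromycin 0.12 μg/mL: ≤ 0.12 μg/mL — Susceptible
Oxacillin 17 mm: in 14–18 mm ⇒ Intermediate
Ciprofloxacin 22 mm: ≥ 19 mm ⇒ Susceptible

cefepime, azithromycin, ciprofloxacin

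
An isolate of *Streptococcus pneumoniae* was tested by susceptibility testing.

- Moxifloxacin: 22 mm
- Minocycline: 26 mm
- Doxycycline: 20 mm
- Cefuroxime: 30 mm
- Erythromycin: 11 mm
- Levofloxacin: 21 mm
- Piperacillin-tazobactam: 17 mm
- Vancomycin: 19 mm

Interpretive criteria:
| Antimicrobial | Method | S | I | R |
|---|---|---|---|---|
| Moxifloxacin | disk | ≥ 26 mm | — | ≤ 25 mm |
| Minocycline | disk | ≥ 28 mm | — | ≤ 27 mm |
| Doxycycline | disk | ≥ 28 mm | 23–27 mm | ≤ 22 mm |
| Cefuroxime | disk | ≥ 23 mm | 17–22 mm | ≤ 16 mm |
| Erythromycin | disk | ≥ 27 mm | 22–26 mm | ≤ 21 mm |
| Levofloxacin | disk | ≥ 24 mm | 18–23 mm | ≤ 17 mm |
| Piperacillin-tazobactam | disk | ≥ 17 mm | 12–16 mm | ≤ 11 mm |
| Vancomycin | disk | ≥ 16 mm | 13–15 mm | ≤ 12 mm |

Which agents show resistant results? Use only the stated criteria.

Moxifloxacin: 22 mm is ≤ 25 mm → resistant
Minocycline (26 mm) ≤ 27 mm ⇒ Resistant
Doxycycline 20 mm: ≤ 22 mm → R
Cefuroxime (30 mm) ≥ 23 mm → Susceptible
Erythromycin 11 mm: ≤ 21 mm → Resistant
Levofloxacin: 21 mm is in 18–23 mm → I
Piperacillin-tazobactam 17 mm: ≥ 17 mm ⇒ Susceptible
Vancomycin (19 mm) ≥ 16 mm — S

moxifloxacin, minocycline, doxycycline, erythromycin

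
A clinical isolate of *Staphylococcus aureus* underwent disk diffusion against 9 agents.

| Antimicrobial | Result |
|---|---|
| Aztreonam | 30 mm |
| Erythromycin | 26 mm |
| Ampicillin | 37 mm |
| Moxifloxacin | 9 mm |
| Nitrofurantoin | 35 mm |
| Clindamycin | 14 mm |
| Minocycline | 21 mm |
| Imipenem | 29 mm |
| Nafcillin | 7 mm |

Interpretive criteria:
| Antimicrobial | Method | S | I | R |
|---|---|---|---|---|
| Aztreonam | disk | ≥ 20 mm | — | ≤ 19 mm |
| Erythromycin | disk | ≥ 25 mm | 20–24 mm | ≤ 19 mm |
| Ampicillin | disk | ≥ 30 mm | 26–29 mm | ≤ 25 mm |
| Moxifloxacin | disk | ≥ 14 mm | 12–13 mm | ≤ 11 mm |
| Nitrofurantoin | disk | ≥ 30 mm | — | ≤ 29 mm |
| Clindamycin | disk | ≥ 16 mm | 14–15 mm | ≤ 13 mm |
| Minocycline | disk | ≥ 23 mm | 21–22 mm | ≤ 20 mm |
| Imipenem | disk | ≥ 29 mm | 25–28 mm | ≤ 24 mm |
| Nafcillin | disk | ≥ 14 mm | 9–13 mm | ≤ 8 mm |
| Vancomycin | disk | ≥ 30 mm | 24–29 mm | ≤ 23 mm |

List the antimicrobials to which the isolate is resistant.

Aztreonam: 30 mm is ≥ 20 mm — susceptible
Erythromycin 26 mm: ≥ 25 mm ⇒ susceptible
Ampicillin 37 mm: ≥ 30 mm — S
Moxifloxacin 9 mm: ≤ 11 mm — Resistant
Nitrofurantoin: 35 mm is ≥ 30 mm ⇒ susceptible
Clindamycin 14 mm: in 14–15 mm ⇒ I
Minocycline 21 mm: in 21–22 mm → Intermediate
Imipenem 29 mm: ≥ 29 mm — Susceptible
Nafcillin: 7 mm is ≤ 8 mm → resistant

moxifloxacin, nafcillin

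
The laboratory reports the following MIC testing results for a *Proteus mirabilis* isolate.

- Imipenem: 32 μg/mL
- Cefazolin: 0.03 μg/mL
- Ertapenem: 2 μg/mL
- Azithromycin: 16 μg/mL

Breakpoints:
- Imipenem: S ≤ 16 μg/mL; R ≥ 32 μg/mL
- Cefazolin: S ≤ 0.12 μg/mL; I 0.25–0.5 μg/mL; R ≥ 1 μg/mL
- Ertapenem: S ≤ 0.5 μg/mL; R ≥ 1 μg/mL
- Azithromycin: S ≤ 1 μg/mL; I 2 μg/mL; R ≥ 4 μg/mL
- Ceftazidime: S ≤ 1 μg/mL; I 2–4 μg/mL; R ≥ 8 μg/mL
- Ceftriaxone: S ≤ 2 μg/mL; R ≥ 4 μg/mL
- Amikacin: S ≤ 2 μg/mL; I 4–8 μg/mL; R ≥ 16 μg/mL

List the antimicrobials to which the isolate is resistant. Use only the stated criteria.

Imipenem (32 μg/mL) ≥ 32 μg/mL — Resistant
Cefazolin: 0.03 μg/mL is ≤ 0.12 μg/mL → susceptible
Ertapenem 2 μg/mL: ≥ 1 μg/mL → resistant
Azithromycin: 16 μg/mL is ≥ 4 μg/mL ⇒ resistant

imipenem, ertapenem, azithromycin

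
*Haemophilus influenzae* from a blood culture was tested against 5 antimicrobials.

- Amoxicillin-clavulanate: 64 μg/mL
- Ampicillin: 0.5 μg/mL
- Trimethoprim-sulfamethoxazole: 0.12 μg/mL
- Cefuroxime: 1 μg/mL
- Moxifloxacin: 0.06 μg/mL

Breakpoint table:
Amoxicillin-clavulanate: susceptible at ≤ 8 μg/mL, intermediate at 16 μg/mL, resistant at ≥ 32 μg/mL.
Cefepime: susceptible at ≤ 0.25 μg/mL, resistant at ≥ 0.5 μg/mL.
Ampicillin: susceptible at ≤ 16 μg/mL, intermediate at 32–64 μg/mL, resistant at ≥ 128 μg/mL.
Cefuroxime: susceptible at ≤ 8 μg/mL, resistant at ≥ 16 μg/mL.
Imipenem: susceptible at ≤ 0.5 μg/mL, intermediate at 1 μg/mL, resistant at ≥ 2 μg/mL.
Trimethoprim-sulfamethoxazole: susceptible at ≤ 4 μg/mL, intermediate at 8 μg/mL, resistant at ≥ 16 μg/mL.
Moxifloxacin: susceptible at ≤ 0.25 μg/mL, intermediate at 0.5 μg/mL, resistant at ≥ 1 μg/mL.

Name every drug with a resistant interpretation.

amoxicillin-clavulanate

Amoxicillin-clavulanate 64 μg/mL: ≥ 32 μg/mL ⇒ resistant
Ampicillin 0.5 μg/mL: ≤ 16 μg/mL → Susceptible
Trimethoprim-sulfamethoxazole 0.12 μg/mL: ≤ 4 μg/mL — susceptible
Cefuroxime 1 μg/mL: ≤ 8 μg/mL ⇒ S
Moxifloxacin (0.06 μg/mL) ≤ 0.25 μg/mL — Susceptible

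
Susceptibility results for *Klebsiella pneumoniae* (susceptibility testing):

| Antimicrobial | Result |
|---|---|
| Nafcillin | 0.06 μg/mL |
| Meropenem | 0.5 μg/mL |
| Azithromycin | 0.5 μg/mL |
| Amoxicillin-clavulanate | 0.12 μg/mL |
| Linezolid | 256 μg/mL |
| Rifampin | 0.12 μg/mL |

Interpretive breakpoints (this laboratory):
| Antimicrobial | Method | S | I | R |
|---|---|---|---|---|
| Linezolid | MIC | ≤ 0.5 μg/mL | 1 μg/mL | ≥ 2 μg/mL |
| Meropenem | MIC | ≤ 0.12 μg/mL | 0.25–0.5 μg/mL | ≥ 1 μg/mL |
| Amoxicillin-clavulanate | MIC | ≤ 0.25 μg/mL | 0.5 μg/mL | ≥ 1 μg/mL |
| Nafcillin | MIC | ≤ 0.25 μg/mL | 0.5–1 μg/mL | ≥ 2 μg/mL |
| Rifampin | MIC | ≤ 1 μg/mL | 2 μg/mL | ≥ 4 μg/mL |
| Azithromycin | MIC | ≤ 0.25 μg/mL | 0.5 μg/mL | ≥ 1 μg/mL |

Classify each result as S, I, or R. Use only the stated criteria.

Nafcillin (0.06 μg/mL) ≤ 0.25 μg/mL — S
Meropenem 0.5 μg/mL: in 0.25–0.5 μg/mL — I
Azithromycin: 0.5 μg/mL is = 0.5 μg/mL → Intermediate
Amoxicillin-clavulanate: 0.12 μg/mL is ≤ 0.25 μg/mL ⇒ susceptible
Linezolid: 256 μg/mL is ≥ 2 μg/mL ⇒ R
Rifampin: 0.12 μg/mL is ≤ 1 μg/mL — S

S, I, I, S, R, S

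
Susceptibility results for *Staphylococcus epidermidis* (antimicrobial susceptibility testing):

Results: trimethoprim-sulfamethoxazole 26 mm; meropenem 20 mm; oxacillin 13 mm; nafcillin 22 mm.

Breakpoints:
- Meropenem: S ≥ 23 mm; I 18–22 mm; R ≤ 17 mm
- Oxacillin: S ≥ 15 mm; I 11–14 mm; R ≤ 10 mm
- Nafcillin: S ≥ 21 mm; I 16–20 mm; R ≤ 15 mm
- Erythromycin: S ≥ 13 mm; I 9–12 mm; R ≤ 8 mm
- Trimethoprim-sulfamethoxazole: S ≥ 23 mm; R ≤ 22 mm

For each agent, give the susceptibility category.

Trimethoprim-sulfamethoxazole: 26 mm is ≥ 23 mm — Susceptible
Meropenem: 20 mm is in 18–22 mm → I
Oxacillin (13 mm) in 11–14 mm — intermediate
Nafcillin: 22 mm is ≥ 21 mm — Susceptible

S, I, I, S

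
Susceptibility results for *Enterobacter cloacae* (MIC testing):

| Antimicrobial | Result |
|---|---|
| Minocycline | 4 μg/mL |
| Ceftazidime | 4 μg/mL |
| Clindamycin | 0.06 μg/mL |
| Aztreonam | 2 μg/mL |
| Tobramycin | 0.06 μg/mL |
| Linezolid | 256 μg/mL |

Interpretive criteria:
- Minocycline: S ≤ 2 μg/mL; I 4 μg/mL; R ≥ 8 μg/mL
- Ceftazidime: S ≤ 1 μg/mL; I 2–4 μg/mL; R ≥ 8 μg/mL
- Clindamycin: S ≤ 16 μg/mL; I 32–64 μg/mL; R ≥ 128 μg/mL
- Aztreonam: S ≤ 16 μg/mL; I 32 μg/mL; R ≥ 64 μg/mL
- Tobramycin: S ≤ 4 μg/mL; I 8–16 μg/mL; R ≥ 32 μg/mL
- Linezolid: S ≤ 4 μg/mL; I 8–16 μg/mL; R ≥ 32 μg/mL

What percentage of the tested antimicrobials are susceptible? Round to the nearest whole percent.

Minocycline: 4 μg/mL is = 4 μg/mL ⇒ intermediate
Ceftazidime (4 μg/mL) in 2–4 μg/mL — I
Clindamycin 0.06 μg/mL: ≤ 16 μg/mL → S
Aztreonam: 2 μg/mL is ≤ 16 μg/mL ⇒ S
Tobramycin 0.06 μg/mL: ≤ 4 μg/mL ⇒ Susceptible
Linezolid 256 μg/mL: ≥ 32 μg/mL ⇒ Resistant
Susceptible: 3/6

50%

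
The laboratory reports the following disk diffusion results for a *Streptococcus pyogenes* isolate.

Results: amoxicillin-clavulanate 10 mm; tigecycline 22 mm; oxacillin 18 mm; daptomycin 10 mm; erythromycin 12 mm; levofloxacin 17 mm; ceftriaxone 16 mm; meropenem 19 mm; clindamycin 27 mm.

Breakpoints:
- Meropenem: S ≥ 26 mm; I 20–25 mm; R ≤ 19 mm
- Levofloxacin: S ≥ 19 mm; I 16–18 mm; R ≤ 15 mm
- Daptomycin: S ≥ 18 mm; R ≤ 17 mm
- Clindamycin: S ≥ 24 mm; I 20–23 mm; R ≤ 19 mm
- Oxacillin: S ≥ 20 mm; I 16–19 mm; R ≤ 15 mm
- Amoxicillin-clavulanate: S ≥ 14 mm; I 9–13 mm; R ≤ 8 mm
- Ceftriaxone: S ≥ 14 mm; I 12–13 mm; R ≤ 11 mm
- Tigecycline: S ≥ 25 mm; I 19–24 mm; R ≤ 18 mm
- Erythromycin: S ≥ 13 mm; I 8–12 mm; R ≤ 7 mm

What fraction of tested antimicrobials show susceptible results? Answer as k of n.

2 of 9

Amoxicillin-clavulanate 10 mm: in 9–13 mm — I
Tigecycline: 22 mm is in 19–24 mm — intermediate
Oxacillin 18 mm: in 16–19 mm → intermediate
Daptomycin 10 mm: ≤ 17 mm → Resistant
Erythromycin 12 mm: in 8–12 mm ⇒ I
Levofloxacin 17 mm: in 16–18 mm — Intermediate
Ceftriaxone (16 mm) ≥ 14 mm — S
Meropenem: 19 mm is ≤ 19 mm ⇒ R
Clindamycin (27 mm) ≥ 24 mm — S
Susceptible: 2/9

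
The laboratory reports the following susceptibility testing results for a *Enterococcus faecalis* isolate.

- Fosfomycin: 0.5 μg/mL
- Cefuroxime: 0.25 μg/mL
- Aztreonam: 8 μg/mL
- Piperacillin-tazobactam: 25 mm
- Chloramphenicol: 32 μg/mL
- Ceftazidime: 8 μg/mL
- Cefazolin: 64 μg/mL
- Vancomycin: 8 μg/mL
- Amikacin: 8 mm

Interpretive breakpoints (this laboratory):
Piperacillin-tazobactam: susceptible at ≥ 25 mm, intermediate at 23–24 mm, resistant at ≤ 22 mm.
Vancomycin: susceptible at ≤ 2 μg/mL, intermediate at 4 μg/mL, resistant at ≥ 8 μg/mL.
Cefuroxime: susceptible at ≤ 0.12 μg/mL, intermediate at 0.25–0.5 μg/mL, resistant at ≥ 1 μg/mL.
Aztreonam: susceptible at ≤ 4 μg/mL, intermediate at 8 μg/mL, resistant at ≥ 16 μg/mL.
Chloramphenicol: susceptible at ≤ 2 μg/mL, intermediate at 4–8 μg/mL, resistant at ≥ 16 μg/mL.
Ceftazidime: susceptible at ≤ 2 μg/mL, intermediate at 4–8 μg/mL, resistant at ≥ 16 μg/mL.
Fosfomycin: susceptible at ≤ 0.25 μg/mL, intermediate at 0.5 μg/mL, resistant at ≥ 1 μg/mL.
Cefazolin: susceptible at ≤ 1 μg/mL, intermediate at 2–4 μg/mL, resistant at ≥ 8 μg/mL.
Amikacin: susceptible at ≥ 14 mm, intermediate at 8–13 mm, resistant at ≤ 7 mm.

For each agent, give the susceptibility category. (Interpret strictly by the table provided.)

Fosfomycin: 0.5 μg/mL is = 0.5 μg/mL → intermediate
Cefuroxime 0.25 μg/mL: in 0.25–0.5 μg/mL → I
Aztreonam (8 μg/mL) = 8 μg/mL — intermediate
Piperacillin-tazobactam: 25 mm is ≥ 25 mm → Susceptible
Chloramphenicol 32 μg/mL: ≥ 16 μg/mL ⇒ resistant
Ceftazidime (8 μg/mL) in 4–8 μg/mL → Intermediate
Cefazolin 64 μg/mL: ≥ 8 μg/mL — Resistant
Vancomycin: 8 μg/mL is ≥ 8 μg/mL — resistant
Amikacin: 8 mm is in 8–13 mm — Intermediate

I, I, I, S, R, I, R, R, I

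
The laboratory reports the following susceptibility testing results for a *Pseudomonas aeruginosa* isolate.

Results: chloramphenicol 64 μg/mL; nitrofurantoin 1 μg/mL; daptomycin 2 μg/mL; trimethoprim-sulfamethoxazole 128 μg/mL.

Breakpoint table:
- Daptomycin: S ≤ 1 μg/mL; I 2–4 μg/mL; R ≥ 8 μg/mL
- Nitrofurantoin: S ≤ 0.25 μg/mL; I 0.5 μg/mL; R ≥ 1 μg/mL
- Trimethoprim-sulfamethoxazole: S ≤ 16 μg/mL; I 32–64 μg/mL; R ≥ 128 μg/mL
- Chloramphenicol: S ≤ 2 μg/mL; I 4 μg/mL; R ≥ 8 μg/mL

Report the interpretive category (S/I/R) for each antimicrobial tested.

Chloramphenicol: 64 μg/mL is ≥ 8 μg/mL → R
Nitrofurantoin 1 μg/mL: ≥ 1 μg/mL — Resistant
Daptomycin 2 μg/mL: in 2–4 μg/mL — intermediate
Trimethoprim-sulfamethoxazole (128 μg/mL) ≥ 128 μg/mL — R

R, R, I, R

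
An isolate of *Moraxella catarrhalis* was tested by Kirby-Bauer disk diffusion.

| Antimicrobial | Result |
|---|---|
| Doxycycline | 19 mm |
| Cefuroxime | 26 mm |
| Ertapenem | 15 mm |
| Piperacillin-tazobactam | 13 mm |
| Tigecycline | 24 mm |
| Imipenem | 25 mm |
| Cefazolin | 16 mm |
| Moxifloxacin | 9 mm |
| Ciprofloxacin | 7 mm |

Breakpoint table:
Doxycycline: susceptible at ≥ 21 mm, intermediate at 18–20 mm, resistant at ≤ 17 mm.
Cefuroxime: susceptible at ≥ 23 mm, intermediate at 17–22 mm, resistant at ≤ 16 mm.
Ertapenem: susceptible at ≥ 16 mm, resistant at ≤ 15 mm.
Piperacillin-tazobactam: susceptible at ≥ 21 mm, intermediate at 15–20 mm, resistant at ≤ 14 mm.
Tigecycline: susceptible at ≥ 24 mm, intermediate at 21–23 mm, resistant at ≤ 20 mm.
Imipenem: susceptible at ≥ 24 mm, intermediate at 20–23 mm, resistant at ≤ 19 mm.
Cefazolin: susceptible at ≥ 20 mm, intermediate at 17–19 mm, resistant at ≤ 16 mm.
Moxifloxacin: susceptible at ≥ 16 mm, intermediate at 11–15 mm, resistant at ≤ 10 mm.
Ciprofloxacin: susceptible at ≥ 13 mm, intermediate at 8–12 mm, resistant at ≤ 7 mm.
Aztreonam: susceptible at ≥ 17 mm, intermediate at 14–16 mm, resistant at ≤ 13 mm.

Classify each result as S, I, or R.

I, S, R, R, S, S, R, R, R

Doxycycline 19 mm: in 18–20 mm ⇒ I
Cefuroxime 26 mm: ≥ 23 mm ⇒ Susceptible
Ertapenem (15 mm) ≤ 15 mm ⇒ Resistant
Piperacillin-tazobactam 13 mm: ≤ 14 mm ⇒ resistant
Tigecycline (24 mm) ≥ 24 mm — S
Imipenem 25 mm: ≥ 24 mm → Susceptible
Cefazolin 16 mm: ≤ 16 mm — Resistant
Moxifloxacin (9 mm) ≤ 10 mm ⇒ R
Ciprofloxacin: 7 mm is ≤ 7 mm — R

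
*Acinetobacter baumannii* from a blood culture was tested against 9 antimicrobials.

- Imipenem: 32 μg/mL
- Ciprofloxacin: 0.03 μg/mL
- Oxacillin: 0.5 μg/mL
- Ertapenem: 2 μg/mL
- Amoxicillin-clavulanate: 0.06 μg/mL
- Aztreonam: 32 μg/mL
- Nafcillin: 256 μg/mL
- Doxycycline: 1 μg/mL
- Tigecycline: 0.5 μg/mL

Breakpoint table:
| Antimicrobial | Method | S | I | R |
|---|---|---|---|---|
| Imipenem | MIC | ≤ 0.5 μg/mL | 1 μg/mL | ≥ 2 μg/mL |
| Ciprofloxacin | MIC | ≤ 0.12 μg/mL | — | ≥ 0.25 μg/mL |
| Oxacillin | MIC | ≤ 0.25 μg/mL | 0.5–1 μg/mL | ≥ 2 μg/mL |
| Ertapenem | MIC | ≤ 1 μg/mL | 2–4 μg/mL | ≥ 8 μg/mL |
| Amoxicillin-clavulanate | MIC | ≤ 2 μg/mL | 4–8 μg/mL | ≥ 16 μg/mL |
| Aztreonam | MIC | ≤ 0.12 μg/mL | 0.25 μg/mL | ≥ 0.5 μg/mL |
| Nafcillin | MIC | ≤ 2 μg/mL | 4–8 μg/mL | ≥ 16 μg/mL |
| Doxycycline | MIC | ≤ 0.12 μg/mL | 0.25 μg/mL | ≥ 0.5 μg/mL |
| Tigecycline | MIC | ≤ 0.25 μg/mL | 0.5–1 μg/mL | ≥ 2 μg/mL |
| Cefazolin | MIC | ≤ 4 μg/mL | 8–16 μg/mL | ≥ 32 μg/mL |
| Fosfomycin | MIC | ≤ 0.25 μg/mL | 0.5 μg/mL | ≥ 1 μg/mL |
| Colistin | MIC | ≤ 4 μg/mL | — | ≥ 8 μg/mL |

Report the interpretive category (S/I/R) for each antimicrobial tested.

Imipenem 32 μg/mL: ≥ 2 μg/mL — Resistant
Ciprofloxacin 0.03 μg/mL: ≤ 0.12 μg/mL → S
Oxacillin: 0.5 μg/mL is in 0.5–1 μg/mL → I
Ertapenem (2 μg/mL) in 2–4 μg/mL → intermediate
Amoxicillin-clavulanate (0.06 μg/mL) ≤ 2 μg/mL ⇒ Susceptible
Aztreonam (32 μg/mL) ≥ 0.5 μg/mL ⇒ resistant
Nafcillin 256 μg/mL: ≥ 16 μg/mL → resistant
Doxycycline 1 μg/mL: ≥ 0.5 μg/mL ⇒ Resistant
Tigecycline: 0.5 μg/mL is in 0.5–1 μg/mL ⇒ Intermediate

R, S, I, I, S, R, R, R, I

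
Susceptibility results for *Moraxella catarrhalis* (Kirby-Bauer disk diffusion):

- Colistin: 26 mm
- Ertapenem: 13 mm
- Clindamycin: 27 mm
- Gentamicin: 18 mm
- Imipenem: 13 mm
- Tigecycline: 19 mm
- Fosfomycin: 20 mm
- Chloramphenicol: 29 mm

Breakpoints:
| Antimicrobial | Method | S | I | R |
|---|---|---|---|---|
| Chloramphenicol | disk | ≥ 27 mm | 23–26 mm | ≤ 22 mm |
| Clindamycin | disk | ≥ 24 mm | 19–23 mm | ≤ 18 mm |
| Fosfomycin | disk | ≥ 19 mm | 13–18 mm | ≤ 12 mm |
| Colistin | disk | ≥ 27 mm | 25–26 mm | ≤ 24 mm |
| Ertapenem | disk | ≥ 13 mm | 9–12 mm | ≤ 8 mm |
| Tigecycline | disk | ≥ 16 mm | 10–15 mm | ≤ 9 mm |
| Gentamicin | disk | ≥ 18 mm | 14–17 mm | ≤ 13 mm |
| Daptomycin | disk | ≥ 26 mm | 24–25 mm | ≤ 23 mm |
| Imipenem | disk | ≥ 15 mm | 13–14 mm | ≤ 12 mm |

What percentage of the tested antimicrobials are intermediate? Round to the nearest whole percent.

Colistin (26 mm) in 25–26 mm ⇒ intermediate
Ertapenem (13 mm) ≥ 13 mm ⇒ Susceptible
Clindamycin (27 mm) ≥ 24 mm ⇒ susceptible
Gentamicin 18 mm: ≥ 18 mm — S
Imipenem: 13 mm is in 13–14 mm ⇒ I
Tigecycline (19 mm) ≥ 16 mm — susceptible
Fosfomycin 20 mm: ≥ 19 mm — S
Chloramphenicol (29 mm) ≥ 27 mm ⇒ S
Intermediate: 2/8

25%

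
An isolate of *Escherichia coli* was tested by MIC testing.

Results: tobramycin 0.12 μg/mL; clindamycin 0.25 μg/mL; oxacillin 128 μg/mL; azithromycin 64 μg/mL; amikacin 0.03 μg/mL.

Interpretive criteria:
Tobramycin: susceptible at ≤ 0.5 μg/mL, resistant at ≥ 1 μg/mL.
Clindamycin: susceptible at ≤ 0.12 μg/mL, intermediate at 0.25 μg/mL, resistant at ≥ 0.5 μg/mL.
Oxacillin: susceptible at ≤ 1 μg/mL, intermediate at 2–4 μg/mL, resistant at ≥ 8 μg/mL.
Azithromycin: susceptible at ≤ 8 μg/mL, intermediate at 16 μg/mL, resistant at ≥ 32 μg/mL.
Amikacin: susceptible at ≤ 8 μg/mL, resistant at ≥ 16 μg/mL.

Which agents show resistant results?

Tobramycin: 0.12 μg/mL is ≤ 0.5 μg/mL — susceptible
Clindamycin 0.25 μg/mL: = 0.25 μg/mL ⇒ I
Oxacillin: 128 μg/mL is ≥ 8 μg/mL — R
Azithromycin: 64 μg/mL is ≥ 32 μg/mL — R
Amikacin 0.03 μg/mL: ≤ 8 μg/mL — S

oxacillin, azithromycin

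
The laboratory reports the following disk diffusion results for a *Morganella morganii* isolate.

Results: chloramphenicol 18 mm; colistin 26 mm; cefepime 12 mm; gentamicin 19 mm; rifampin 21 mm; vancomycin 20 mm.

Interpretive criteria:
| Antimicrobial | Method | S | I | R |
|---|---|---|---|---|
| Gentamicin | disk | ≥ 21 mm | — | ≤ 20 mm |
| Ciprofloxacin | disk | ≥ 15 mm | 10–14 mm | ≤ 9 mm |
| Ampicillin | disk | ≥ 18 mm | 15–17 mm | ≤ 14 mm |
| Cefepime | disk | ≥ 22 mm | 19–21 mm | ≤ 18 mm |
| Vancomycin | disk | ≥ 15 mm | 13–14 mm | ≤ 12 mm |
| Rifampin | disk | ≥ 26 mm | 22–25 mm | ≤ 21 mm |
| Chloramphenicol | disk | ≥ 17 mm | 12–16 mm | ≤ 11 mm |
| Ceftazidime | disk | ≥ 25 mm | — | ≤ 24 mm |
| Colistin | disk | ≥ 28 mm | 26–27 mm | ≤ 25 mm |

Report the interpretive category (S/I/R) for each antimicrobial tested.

S, I, R, R, R, S

Chloramphenicol 18 mm: ≥ 17 mm — Susceptible
Colistin: 26 mm is in 26–27 mm ⇒ intermediate
Cefepime 12 mm: ≤ 18 mm → R
Gentamicin 19 mm: ≤ 20 mm → resistant
Rifampin (21 mm) ≤ 21 mm ⇒ R
Vancomycin (20 mm) ≥ 15 mm ⇒ S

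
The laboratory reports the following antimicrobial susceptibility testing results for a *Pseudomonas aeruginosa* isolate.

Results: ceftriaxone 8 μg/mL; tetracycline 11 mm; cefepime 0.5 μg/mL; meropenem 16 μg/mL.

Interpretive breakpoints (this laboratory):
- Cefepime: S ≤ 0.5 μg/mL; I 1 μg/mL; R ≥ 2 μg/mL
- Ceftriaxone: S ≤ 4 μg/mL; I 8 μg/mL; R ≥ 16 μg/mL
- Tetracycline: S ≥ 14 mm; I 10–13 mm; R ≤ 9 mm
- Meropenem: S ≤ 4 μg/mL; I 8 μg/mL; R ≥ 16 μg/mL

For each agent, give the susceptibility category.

Ceftriaxone (8 μg/mL) = 8 μg/mL — intermediate
Tetracycline (11 mm) in 10–13 mm — Intermediate
Cefepime 0.5 μg/mL: ≤ 0.5 μg/mL → Susceptible
Meropenem 16 μg/mL: ≥ 16 μg/mL ⇒ resistant

I, I, S, R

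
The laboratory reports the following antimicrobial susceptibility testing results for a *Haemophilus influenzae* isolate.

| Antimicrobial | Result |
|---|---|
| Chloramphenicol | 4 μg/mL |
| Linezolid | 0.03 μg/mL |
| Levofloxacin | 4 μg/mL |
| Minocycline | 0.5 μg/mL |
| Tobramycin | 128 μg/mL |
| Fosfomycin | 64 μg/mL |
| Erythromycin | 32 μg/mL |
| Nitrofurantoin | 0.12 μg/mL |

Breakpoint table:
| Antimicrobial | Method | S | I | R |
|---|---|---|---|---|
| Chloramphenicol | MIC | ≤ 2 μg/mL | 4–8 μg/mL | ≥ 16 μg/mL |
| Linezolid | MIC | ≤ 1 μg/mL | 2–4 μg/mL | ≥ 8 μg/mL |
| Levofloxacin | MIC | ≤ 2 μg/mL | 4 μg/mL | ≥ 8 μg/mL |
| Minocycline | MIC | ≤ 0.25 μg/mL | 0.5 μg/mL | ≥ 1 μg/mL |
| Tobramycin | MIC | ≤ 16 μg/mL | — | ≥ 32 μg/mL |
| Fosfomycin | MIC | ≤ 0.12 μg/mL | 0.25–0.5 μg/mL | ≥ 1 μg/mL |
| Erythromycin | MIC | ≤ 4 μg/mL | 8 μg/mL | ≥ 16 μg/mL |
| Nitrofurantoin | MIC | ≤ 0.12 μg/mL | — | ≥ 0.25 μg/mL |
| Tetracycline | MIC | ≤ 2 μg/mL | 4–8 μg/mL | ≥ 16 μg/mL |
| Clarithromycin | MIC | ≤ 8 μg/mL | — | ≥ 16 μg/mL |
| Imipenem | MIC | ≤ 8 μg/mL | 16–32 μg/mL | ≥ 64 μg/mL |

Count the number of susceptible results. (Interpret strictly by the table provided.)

2

Chloramphenicol 4 μg/mL: in 4–8 μg/mL ⇒ intermediate
Linezolid (0.03 μg/mL) ≤ 1 μg/mL → S
Levofloxacin 4 μg/mL: = 4 μg/mL ⇒ Intermediate
Minocycline: 0.5 μg/mL is = 0.5 μg/mL → Intermediate
Tobramycin 128 μg/mL: ≥ 32 μg/mL — R
Fosfomycin: 64 μg/mL is ≥ 1 μg/mL → R
Erythromycin 32 μg/mL: ≥ 16 μg/mL — Resistant
Nitrofurantoin 0.12 μg/mL: ≤ 0.12 μg/mL — susceptible
Susceptible: 2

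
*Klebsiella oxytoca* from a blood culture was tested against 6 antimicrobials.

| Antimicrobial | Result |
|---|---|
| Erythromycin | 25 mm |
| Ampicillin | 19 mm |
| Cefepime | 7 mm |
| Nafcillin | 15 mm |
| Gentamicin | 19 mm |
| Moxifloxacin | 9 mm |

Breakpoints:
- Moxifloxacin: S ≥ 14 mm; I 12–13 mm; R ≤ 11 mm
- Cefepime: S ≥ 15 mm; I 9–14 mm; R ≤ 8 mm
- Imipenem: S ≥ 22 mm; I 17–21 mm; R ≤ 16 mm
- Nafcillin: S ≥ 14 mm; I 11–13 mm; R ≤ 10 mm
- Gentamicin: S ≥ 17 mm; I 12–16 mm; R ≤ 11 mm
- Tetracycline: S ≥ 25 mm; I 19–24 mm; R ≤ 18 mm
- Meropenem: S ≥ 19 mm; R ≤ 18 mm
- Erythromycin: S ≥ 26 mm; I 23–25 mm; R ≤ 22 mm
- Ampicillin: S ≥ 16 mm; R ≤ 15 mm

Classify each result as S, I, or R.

Erythromycin 25 mm: in 23–25 mm ⇒ intermediate
Ampicillin 19 mm: ≥ 16 mm → susceptible
Cefepime: 7 mm is ≤ 8 mm → R
Nafcillin: 15 mm is ≥ 14 mm → susceptible
Gentamicin 19 mm: ≥ 17 mm → S
Moxifloxacin: 9 mm is ≤ 11 mm — resistant

I, S, R, S, S, R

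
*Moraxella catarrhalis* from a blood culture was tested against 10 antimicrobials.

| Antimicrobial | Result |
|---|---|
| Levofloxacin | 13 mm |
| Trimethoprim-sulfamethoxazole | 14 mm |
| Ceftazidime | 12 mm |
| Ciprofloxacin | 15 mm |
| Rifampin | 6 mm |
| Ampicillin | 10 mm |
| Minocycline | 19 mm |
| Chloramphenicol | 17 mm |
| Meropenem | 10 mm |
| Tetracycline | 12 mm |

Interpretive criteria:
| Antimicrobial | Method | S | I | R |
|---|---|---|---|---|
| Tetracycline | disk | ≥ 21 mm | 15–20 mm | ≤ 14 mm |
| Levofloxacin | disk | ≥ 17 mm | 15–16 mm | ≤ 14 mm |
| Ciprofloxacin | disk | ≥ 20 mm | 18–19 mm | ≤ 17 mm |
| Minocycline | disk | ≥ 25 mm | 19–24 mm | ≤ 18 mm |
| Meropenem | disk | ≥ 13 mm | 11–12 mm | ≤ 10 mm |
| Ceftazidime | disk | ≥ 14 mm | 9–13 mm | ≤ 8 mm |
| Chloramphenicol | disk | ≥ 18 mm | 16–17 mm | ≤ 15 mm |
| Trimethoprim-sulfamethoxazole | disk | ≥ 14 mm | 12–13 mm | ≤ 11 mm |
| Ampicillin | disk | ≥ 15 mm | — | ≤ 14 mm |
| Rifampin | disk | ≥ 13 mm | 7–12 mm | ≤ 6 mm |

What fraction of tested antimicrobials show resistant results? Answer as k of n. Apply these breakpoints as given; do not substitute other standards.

6 of 10

Levofloxacin: 13 mm is ≤ 14 mm — resistant
Trimethoprim-sulfamethoxazole: 14 mm is ≥ 14 mm ⇒ Susceptible
Ceftazidime (12 mm) in 9–13 mm → Intermediate
Ciprofloxacin (15 mm) ≤ 17 mm → Resistant
Rifampin 6 mm: ≤ 6 mm ⇒ Resistant
Ampicillin 10 mm: ≤ 14 mm — resistant
Minocycline 19 mm: in 19–24 mm ⇒ I
Chloramphenicol: 17 mm is in 16–17 mm — Intermediate
Meropenem (10 mm) ≤ 10 mm → Resistant
Tetracycline (12 mm) ≤ 14 mm → R
Resistant: 6/10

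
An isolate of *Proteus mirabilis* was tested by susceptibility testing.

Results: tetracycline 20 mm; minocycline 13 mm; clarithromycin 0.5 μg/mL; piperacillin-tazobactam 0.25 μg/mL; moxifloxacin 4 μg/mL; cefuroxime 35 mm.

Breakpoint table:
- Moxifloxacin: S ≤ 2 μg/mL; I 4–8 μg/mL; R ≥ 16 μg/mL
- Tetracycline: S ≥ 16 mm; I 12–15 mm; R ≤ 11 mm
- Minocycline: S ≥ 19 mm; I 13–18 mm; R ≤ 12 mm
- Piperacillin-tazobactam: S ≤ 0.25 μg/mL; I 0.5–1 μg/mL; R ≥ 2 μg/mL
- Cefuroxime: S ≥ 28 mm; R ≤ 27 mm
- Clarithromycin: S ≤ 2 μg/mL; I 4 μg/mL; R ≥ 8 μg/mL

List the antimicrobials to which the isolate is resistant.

none

Tetracycline: 20 mm is ≥ 16 mm — Susceptible
Minocycline 13 mm: in 13–18 mm ⇒ I
Clarithromycin (0.5 μg/mL) ≤ 2 μg/mL — Susceptible
Piperacillin-tazobactam 0.25 μg/mL: ≤ 0.25 μg/mL → S
Moxifloxacin: 4 μg/mL is in 4–8 μg/mL — intermediate
Cefuroxime 35 mm: ≥ 28 mm — S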